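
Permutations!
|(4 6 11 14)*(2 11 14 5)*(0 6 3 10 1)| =21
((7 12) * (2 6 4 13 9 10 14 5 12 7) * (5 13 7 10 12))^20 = (2 4 10 13 12 6 7 14 9)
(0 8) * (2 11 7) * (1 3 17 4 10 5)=(0 8)(1 3 17 4 10 5)(2 11 7)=[8, 3, 11, 17, 10, 1, 6, 2, 0, 9, 5, 7, 12, 13, 14, 15, 16, 4]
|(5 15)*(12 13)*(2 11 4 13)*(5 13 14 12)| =|(2 11 4 14 12)(5 15 13)| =15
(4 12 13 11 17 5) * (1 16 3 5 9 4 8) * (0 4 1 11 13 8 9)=(0 4 12 8 11 17)(1 16 3 5 9)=[4, 16, 2, 5, 12, 9, 6, 7, 11, 1, 10, 17, 8, 13, 14, 15, 3, 0]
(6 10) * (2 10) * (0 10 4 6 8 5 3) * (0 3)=[10, 1, 4, 3, 6, 0, 2, 7, 5, 9, 8]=(0 10 8 5)(2 4 6)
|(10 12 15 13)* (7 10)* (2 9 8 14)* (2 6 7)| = 10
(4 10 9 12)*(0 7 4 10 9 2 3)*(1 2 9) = (0 7 4 1 2 3)(9 12 10) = [7, 2, 3, 0, 1, 5, 6, 4, 8, 12, 9, 11, 10]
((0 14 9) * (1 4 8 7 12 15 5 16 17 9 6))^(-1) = ((0 14 6 1 4 8 7 12 15 5 16 17 9))^(-1) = (0 9 17 16 5 15 12 7 8 4 1 6 14)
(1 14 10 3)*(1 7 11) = (1 14 10 3 7 11) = [0, 14, 2, 7, 4, 5, 6, 11, 8, 9, 3, 1, 12, 13, 10]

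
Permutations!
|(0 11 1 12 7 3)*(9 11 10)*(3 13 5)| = 10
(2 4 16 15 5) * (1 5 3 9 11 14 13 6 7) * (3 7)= (1 5 2 4 16 15 7)(3 9 11 14 13 6)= [0, 5, 4, 9, 16, 2, 3, 1, 8, 11, 10, 14, 12, 6, 13, 7, 15]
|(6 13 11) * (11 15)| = 4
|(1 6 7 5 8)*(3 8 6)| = |(1 3 8)(5 6 7)| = 3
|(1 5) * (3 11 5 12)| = 5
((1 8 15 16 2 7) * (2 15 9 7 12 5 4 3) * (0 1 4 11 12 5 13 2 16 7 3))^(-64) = ((0 1 8 9 3 16 15 7 4)(2 5 11 12 13))^(-64) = (0 4 7 15 16 3 9 8 1)(2 5 11 12 13)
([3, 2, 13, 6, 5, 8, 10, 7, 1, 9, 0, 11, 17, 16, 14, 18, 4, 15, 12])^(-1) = (0 10 6 3)(1 8 5 4 16 13 2)(12 18 15 17)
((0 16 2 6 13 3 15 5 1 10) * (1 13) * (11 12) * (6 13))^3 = ((0 16 2 13 3 15 5 6 1 10)(11 12))^3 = (0 13 5 10 2 15 1 16 3 6)(11 12)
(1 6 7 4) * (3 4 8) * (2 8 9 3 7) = (1 6 2 8 7 9 3 4) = [0, 6, 8, 4, 1, 5, 2, 9, 7, 3]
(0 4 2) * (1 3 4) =(0 1 3 4 2) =[1, 3, 0, 4, 2]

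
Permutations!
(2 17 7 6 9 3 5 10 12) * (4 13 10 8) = [0, 1, 17, 5, 13, 8, 9, 6, 4, 3, 12, 11, 2, 10, 14, 15, 16, 7] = (2 17 7 6 9 3 5 8 4 13 10 12)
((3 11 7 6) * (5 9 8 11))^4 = (3 11 5 7 9 6 8)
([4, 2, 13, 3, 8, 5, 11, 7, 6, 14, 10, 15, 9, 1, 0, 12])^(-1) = [14, 13, 1, 3, 0, 5, 8, 7, 4, 12, 10, 6, 15, 2, 9, 11]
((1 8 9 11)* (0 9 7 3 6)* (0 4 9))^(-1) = (1 11 9 4 6 3 7 8)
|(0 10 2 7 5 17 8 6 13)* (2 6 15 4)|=28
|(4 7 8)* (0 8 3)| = 5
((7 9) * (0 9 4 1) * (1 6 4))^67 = (0 1 7 9)(4 6)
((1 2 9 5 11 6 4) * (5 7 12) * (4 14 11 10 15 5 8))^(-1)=(1 4 8 12 7 9 2)(5 15 10)(6 11 14)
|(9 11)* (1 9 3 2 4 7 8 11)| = 6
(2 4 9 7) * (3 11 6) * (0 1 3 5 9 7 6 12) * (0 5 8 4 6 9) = (0 1 3 11 12 5)(2 6 8 4 7) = [1, 3, 6, 11, 7, 0, 8, 2, 4, 9, 10, 12, 5]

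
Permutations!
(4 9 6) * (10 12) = [0, 1, 2, 3, 9, 5, 4, 7, 8, 6, 12, 11, 10] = (4 9 6)(10 12)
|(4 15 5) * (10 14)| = 6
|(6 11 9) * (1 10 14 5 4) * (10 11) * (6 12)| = 9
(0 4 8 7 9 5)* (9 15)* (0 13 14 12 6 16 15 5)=(0 4 8 7 5 13 14 12 6 16 15 9)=[4, 1, 2, 3, 8, 13, 16, 5, 7, 0, 10, 11, 6, 14, 12, 9, 15]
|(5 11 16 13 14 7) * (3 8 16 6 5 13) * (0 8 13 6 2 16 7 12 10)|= 13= |(0 8 7 6 5 11 2 16 3 13 14 12 10)|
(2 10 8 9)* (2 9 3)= (2 10 8 3)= [0, 1, 10, 2, 4, 5, 6, 7, 3, 9, 8]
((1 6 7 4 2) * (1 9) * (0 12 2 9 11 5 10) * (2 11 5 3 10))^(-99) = ((0 12 11 3 10)(1 6 7 4 9)(2 5))^(-99) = (0 12 11 3 10)(1 6 7 4 9)(2 5)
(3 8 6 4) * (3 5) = (3 8 6 4 5) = [0, 1, 2, 8, 5, 3, 4, 7, 6]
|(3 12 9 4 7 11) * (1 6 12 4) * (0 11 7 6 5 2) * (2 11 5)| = 10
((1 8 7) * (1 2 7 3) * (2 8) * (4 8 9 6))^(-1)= ((1 2 7 9 6 4 8 3))^(-1)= (1 3 8 4 6 9 7 2)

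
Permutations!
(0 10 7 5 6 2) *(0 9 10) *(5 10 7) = [0, 1, 9, 3, 4, 6, 2, 10, 8, 7, 5] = (2 9 7 10 5 6)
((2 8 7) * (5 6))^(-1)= (2 7 8)(5 6)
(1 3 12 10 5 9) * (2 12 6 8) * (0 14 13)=[14, 3, 12, 6, 4, 9, 8, 7, 2, 1, 5, 11, 10, 0, 13]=(0 14 13)(1 3 6 8 2 12 10 5 9)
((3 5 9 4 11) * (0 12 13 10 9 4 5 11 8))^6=(0 4 9 13)(5 10 12 8)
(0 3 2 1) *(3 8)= (0 8 3 2 1)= [8, 0, 1, 2, 4, 5, 6, 7, 3]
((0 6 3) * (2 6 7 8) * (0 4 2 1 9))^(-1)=(0 9 1 8 7)(2 4 3 6)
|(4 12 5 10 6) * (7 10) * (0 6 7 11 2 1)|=8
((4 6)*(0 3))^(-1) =(0 3)(4 6)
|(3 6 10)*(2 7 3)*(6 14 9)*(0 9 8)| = |(0 9 6 10 2 7 3 14 8)| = 9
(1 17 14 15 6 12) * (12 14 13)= [0, 17, 2, 3, 4, 5, 14, 7, 8, 9, 10, 11, 1, 12, 15, 6, 16, 13]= (1 17 13 12)(6 14 15)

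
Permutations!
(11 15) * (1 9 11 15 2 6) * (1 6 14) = (15)(1 9 11 2 14) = [0, 9, 14, 3, 4, 5, 6, 7, 8, 11, 10, 2, 12, 13, 1, 15]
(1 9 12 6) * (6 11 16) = (1 9 12 11 16 6) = [0, 9, 2, 3, 4, 5, 1, 7, 8, 12, 10, 16, 11, 13, 14, 15, 6]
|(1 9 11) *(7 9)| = 4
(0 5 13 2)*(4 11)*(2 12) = (0 5 13 12 2)(4 11) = [5, 1, 0, 3, 11, 13, 6, 7, 8, 9, 10, 4, 2, 12]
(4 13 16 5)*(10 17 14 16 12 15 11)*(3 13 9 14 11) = (3 13 12 15)(4 9 14 16 5)(10 17 11) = [0, 1, 2, 13, 9, 4, 6, 7, 8, 14, 17, 10, 15, 12, 16, 3, 5, 11]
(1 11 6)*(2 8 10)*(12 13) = [0, 11, 8, 3, 4, 5, 1, 7, 10, 9, 2, 6, 13, 12] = (1 11 6)(2 8 10)(12 13)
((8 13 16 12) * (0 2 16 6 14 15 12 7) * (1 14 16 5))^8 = (0 13 14)(1 7 8)(2 6 15)(5 16 12)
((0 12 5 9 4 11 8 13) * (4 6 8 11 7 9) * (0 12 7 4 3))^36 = (13) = ((0 7 9 6 8 13 12 5 3))^36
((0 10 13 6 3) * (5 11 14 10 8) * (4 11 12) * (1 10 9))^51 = (0 3 6 13 10 1 9 14 11 4 12 5 8)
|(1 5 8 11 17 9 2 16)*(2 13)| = |(1 5 8 11 17 9 13 2 16)| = 9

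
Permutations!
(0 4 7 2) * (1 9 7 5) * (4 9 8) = (0 9 7 2)(1 8 4 5) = [9, 8, 0, 3, 5, 1, 6, 2, 4, 7]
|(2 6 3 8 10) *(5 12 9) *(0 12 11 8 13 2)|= |(0 12 9 5 11 8 10)(2 6 3 13)|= 28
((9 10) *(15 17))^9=((9 10)(15 17))^9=(9 10)(15 17)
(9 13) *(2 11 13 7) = (2 11 13 9 7) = [0, 1, 11, 3, 4, 5, 6, 2, 8, 7, 10, 13, 12, 9]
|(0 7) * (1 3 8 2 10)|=|(0 7)(1 3 8 2 10)|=10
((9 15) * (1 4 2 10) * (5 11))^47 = (1 10 2 4)(5 11)(9 15)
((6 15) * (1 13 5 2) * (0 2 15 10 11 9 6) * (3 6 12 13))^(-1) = ((0 2 1 3 6 10 11 9 12 13 5 15))^(-1) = (0 15 5 13 12 9 11 10 6 3 1 2)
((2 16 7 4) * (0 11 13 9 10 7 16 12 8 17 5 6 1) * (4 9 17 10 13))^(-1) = (0 1 6 5 17 13 9 7 10 8 12 2 4 11)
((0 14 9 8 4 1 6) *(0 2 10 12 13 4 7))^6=(0 14 9 8 7)(1 4 13 12 10 2 6)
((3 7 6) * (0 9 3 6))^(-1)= (0 7 3 9)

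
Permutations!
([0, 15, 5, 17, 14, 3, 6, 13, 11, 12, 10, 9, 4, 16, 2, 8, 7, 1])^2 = [0, 8, 3, 1, 2, 17, 6, 16, 9, 4, 10, 12, 14, 7, 5, 11, 13, 15]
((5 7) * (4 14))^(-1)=(4 14)(5 7)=((4 14)(5 7))^(-1)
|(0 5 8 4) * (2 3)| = |(0 5 8 4)(2 3)| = 4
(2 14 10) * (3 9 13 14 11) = [0, 1, 11, 9, 4, 5, 6, 7, 8, 13, 2, 3, 12, 14, 10] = (2 11 3 9 13 14 10)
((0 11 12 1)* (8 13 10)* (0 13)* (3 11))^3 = ((0 3 11 12 1 13 10 8))^3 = (0 12 10 3 1 8 11 13)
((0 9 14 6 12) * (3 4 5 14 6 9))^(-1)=(0 12 6 9 14 5 4 3)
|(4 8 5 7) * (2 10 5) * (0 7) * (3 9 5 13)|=|(0 7 4 8 2 10 13 3 9 5)|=10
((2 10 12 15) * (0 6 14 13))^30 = (0 14)(2 12)(6 13)(10 15)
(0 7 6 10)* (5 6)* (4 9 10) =(0 7 5 6 4 9 10) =[7, 1, 2, 3, 9, 6, 4, 5, 8, 10, 0]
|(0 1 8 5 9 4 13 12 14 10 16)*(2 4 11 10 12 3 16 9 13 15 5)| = 30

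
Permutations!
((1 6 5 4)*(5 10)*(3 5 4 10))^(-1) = ((1 6 3 5 10 4))^(-1) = (1 4 10 5 3 6)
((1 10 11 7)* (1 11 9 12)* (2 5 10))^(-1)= ((1 2 5 10 9 12)(7 11))^(-1)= (1 12 9 10 5 2)(7 11)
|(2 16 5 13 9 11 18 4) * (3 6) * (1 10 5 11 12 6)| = 40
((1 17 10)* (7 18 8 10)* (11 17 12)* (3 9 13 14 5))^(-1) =((1 12 11 17 7 18 8 10)(3 9 13 14 5))^(-1) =(1 10 8 18 7 17 11 12)(3 5 14 13 9)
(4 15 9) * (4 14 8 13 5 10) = (4 15 9 14 8 13 5 10) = [0, 1, 2, 3, 15, 10, 6, 7, 13, 14, 4, 11, 12, 5, 8, 9]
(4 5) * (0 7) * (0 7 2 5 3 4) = (7)(0 2 5)(3 4) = [2, 1, 5, 4, 3, 0, 6, 7]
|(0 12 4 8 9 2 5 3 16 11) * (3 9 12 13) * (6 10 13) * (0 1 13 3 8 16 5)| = 7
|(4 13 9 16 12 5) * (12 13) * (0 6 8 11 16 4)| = 10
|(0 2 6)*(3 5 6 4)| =|(0 2 4 3 5 6)| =6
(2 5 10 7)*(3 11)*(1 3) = (1 3 11)(2 5 10 7) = [0, 3, 5, 11, 4, 10, 6, 2, 8, 9, 7, 1]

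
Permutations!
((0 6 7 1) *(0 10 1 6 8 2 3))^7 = (0 3 2 8)(1 10)(6 7)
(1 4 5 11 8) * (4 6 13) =(1 6 13 4 5 11 8) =[0, 6, 2, 3, 5, 11, 13, 7, 1, 9, 10, 8, 12, 4]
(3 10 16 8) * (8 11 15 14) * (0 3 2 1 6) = (0 3 10 16 11 15 14 8 2 1 6) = [3, 6, 1, 10, 4, 5, 0, 7, 2, 9, 16, 15, 12, 13, 8, 14, 11]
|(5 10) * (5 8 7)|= 4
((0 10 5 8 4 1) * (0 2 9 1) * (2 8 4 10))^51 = ((0 2 9 1 8 10 5 4))^51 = (0 1 5 2 8 4 9 10)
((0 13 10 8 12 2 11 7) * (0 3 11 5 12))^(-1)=(0 8 10 13)(2 12 5)(3 7 11)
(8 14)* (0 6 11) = (0 6 11)(8 14) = [6, 1, 2, 3, 4, 5, 11, 7, 14, 9, 10, 0, 12, 13, 8]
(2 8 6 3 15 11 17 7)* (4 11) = (2 8 6 3 15 4 11 17 7) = [0, 1, 8, 15, 11, 5, 3, 2, 6, 9, 10, 17, 12, 13, 14, 4, 16, 7]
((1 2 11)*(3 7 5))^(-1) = (1 11 2)(3 5 7)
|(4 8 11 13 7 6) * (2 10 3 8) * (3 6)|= 20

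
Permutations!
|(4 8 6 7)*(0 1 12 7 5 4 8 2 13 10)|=11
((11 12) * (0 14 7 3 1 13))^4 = (0 1 7)(3 14 13) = ((0 14 7 3 1 13)(11 12))^4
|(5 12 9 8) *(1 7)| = |(1 7)(5 12 9 8)| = 4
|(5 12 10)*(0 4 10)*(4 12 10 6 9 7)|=4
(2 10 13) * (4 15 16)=(2 10 13)(4 15 16)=[0, 1, 10, 3, 15, 5, 6, 7, 8, 9, 13, 11, 12, 2, 14, 16, 4]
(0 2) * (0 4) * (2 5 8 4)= (0 5 8 4)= [5, 1, 2, 3, 0, 8, 6, 7, 4]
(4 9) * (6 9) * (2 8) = (2 8)(4 6 9) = [0, 1, 8, 3, 6, 5, 9, 7, 2, 4]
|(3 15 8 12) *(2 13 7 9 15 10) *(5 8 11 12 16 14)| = 36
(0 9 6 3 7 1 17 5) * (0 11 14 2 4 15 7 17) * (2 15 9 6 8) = (0 6 3 17 5 11 14 15 7 1)(2 4 9 8) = [6, 0, 4, 17, 9, 11, 3, 1, 2, 8, 10, 14, 12, 13, 15, 7, 16, 5]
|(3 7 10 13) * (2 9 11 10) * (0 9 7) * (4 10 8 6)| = |(0 9 11 8 6 4 10 13 3)(2 7)| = 18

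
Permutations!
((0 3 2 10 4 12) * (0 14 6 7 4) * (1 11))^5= ((0 3 2 10)(1 11)(4 12 14 6 7))^5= (14)(0 3 2 10)(1 11)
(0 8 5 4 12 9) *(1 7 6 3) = [8, 7, 2, 1, 12, 4, 3, 6, 5, 0, 10, 11, 9] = (0 8 5 4 12 9)(1 7 6 3)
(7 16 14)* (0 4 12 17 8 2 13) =(0 4 12 17 8 2 13)(7 16 14) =[4, 1, 13, 3, 12, 5, 6, 16, 2, 9, 10, 11, 17, 0, 7, 15, 14, 8]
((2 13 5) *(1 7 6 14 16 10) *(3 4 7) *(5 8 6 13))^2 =(1 4 13 6 16)(3 7 8 14 10)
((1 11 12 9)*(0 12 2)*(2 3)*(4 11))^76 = (0 4)(1 2)(3 9)(11 12)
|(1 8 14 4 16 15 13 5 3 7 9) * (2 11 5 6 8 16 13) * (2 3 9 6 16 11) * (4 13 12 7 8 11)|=|(1 4 12 7 6 11 5 9)(3 8 14 13 16 15)|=24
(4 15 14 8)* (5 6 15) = (4 5 6 15 14 8) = [0, 1, 2, 3, 5, 6, 15, 7, 4, 9, 10, 11, 12, 13, 8, 14]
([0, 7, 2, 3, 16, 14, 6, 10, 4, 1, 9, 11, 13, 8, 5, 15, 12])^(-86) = (1 10)(4 8 13 12 16)(7 9)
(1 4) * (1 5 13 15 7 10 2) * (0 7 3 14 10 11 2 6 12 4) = (0 7 11 2 1)(3 14 10 6 12 4 5 13 15) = [7, 0, 1, 14, 5, 13, 12, 11, 8, 9, 6, 2, 4, 15, 10, 3]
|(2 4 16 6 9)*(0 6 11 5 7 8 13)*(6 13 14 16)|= 12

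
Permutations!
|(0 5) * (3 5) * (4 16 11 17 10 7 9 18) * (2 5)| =8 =|(0 3 2 5)(4 16 11 17 10 7 9 18)|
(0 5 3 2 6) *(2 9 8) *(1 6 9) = [5, 6, 9, 1, 4, 3, 0, 7, 2, 8] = (0 5 3 1 6)(2 9 8)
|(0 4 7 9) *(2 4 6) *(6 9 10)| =10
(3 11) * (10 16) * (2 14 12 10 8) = (2 14 12 10 16 8)(3 11) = [0, 1, 14, 11, 4, 5, 6, 7, 2, 9, 16, 3, 10, 13, 12, 15, 8]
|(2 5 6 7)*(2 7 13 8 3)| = |(2 5 6 13 8 3)| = 6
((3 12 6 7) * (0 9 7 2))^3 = (0 3 2 7 6 9 12)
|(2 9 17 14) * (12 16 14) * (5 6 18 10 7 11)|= 6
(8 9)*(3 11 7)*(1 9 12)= (1 9 8 12)(3 11 7)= [0, 9, 2, 11, 4, 5, 6, 3, 12, 8, 10, 7, 1]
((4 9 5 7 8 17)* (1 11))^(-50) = (4 8 5)(7 9 17)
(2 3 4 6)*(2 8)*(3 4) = (2 4 6 8) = [0, 1, 4, 3, 6, 5, 8, 7, 2]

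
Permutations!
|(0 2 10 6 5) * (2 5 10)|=|(0 5)(6 10)|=2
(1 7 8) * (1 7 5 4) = [0, 5, 2, 3, 1, 4, 6, 8, 7] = (1 5 4)(7 8)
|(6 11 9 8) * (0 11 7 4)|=7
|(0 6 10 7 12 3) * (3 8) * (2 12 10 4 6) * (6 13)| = 30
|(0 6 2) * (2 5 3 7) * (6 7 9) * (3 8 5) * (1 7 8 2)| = 12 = |(0 8 5 2)(1 7)(3 9 6)|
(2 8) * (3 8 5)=(2 5 3 8)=[0, 1, 5, 8, 4, 3, 6, 7, 2]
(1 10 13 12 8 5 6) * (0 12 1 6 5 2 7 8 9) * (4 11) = [12, 10, 7, 3, 11, 5, 6, 8, 2, 0, 13, 4, 9, 1] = (0 12 9)(1 10 13)(2 7 8)(4 11)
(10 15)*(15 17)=(10 17 15)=[0, 1, 2, 3, 4, 5, 6, 7, 8, 9, 17, 11, 12, 13, 14, 10, 16, 15]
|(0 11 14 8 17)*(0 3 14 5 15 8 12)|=9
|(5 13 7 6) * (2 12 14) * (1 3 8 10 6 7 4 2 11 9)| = 13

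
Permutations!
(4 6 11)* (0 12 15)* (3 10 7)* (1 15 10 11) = (0 12 10 7 3 11 4 6 1 15) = [12, 15, 2, 11, 6, 5, 1, 3, 8, 9, 7, 4, 10, 13, 14, 0]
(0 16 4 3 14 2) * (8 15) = [16, 1, 0, 14, 3, 5, 6, 7, 15, 9, 10, 11, 12, 13, 2, 8, 4] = (0 16 4 3 14 2)(8 15)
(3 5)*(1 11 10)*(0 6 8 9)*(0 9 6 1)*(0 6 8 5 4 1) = [0, 11, 2, 4, 1, 3, 5, 7, 8, 9, 6, 10] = (1 11 10 6 5 3 4)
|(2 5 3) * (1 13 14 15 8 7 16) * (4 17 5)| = |(1 13 14 15 8 7 16)(2 4 17 5 3)| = 35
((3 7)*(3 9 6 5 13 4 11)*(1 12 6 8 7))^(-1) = (1 3 11 4 13 5 6 12)(7 8 9)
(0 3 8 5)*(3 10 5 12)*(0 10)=(3 8 12)(5 10)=[0, 1, 2, 8, 4, 10, 6, 7, 12, 9, 5, 11, 3]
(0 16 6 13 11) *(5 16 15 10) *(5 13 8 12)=(0 15 10 13 11)(5 16 6 8 12)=[15, 1, 2, 3, 4, 16, 8, 7, 12, 9, 13, 0, 5, 11, 14, 10, 6]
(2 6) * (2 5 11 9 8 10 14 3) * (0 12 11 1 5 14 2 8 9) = (0 12 11)(1 5)(2 6 14 3 8 10) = [12, 5, 6, 8, 4, 1, 14, 7, 10, 9, 2, 0, 11, 13, 3]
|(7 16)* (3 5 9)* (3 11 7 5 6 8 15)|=20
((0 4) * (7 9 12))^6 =((0 4)(7 9 12))^6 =(12)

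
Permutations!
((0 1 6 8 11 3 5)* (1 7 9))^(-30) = ((0 7 9 1 6 8 11 3 5))^(-30) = (0 11 1)(3 6 7)(5 8 9)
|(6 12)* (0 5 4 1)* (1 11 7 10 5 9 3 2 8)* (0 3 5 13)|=|(0 9 5 4 11 7 10 13)(1 3 2 8)(6 12)|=8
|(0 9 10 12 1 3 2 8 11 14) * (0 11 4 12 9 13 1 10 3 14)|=|(0 13 1 14 11)(2 8 4 12 10 9 3)|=35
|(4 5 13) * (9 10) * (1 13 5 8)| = |(1 13 4 8)(9 10)| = 4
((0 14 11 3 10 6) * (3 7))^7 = (14)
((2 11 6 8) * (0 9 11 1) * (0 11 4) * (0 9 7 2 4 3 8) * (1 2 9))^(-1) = ((0 7 9 3 8 4 1 11 6))^(-1) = (0 6 11 1 4 8 3 9 7)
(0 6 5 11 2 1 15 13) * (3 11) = (0 6 5 3 11 2 1 15 13) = [6, 15, 1, 11, 4, 3, 5, 7, 8, 9, 10, 2, 12, 0, 14, 13]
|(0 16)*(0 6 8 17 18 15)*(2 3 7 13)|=28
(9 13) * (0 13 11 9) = (0 13)(9 11) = [13, 1, 2, 3, 4, 5, 6, 7, 8, 11, 10, 9, 12, 0]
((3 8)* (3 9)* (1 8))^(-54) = (1 9)(3 8)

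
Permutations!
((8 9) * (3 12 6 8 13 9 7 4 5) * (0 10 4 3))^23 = (0 5 4 10)(3 8 12 7 6)(9 13)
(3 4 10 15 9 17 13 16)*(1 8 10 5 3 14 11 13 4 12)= (1 8 10 15 9 17 4 5 3 12)(11 13 16 14)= [0, 8, 2, 12, 5, 3, 6, 7, 10, 17, 15, 13, 1, 16, 11, 9, 14, 4]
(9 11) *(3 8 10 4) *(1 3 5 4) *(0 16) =(0 16)(1 3 8 10)(4 5)(9 11) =[16, 3, 2, 8, 5, 4, 6, 7, 10, 11, 1, 9, 12, 13, 14, 15, 0]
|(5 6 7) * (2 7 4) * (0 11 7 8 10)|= 9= |(0 11 7 5 6 4 2 8 10)|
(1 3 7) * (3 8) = (1 8 3 7) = [0, 8, 2, 7, 4, 5, 6, 1, 3]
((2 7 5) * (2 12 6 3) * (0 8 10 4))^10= ((0 8 10 4)(2 7 5 12 6 3))^10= (0 10)(2 6 5)(3 12 7)(4 8)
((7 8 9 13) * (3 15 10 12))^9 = (3 15 10 12)(7 8 9 13)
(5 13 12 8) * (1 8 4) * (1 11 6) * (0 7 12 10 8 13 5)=(0 7 12 4 11 6 1 13 10 8)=[7, 13, 2, 3, 11, 5, 1, 12, 0, 9, 8, 6, 4, 10]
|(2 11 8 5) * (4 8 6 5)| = 4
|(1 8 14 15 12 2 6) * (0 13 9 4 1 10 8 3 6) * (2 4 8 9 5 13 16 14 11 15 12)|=14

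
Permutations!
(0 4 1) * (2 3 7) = (0 4 1)(2 3 7) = [4, 0, 3, 7, 1, 5, 6, 2]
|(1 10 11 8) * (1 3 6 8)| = |(1 10 11)(3 6 8)| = 3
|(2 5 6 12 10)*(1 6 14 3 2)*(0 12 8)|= |(0 12 10 1 6 8)(2 5 14 3)|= 12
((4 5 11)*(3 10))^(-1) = ((3 10)(4 5 11))^(-1) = (3 10)(4 11 5)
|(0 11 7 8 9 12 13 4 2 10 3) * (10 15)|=12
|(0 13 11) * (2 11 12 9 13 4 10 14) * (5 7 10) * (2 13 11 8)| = 10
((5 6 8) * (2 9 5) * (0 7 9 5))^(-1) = ((0 7 9)(2 5 6 8))^(-1) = (0 9 7)(2 8 6 5)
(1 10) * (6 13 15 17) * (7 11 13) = (1 10)(6 7 11 13 15 17) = [0, 10, 2, 3, 4, 5, 7, 11, 8, 9, 1, 13, 12, 15, 14, 17, 16, 6]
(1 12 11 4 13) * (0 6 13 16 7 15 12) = (0 6 13 1)(4 16 7 15 12 11) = [6, 0, 2, 3, 16, 5, 13, 15, 8, 9, 10, 4, 11, 1, 14, 12, 7]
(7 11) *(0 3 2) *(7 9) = (0 3 2)(7 11 9) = [3, 1, 0, 2, 4, 5, 6, 11, 8, 7, 10, 9]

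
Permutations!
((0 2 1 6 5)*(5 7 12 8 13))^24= (0 8 6)(1 5 12)(2 13 7)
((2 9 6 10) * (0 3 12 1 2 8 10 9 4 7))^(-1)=(0 7 4 2 1 12 3)(6 9)(8 10)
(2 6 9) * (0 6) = [6, 1, 0, 3, 4, 5, 9, 7, 8, 2] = (0 6 9 2)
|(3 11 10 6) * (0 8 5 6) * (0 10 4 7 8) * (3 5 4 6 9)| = |(3 11 6 5 9)(4 7 8)| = 15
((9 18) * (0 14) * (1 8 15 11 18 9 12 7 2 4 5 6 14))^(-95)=(0 4 18 1 5 12 8 6 7 15 14 2 11)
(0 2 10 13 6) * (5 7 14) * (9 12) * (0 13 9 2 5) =[5, 1, 10, 3, 4, 7, 13, 14, 8, 12, 9, 11, 2, 6, 0] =(0 5 7 14)(2 10 9 12)(6 13)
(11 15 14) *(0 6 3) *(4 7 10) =(0 6 3)(4 7 10)(11 15 14) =[6, 1, 2, 0, 7, 5, 3, 10, 8, 9, 4, 15, 12, 13, 11, 14]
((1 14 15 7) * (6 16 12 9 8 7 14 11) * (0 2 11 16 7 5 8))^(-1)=((0 2 11 6 7 1 16 12 9)(5 8)(14 15))^(-1)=(0 9 12 16 1 7 6 11 2)(5 8)(14 15)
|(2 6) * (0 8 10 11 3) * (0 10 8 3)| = |(0 3 10 11)(2 6)| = 4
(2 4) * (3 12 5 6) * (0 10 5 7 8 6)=(0 10 5)(2 4)(3 12 7 8 6)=[10, 1, 4, 12, 2, 0, 3, 8, 6, 9, 5, 11, 7]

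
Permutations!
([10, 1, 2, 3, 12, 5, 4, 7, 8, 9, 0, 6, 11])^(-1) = (0 10)(4 6 11 12)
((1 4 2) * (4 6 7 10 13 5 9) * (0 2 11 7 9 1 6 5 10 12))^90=(13)(0 6 4 7)(2 9 11 12)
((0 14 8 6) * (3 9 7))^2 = (0 8)(3 7 9)(6 14)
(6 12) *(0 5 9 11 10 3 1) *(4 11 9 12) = (0 5 12 6 4 11 10 3 1) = [5, 0, 2, 1, 11, 12, 4, 7, 8, 9, 3, 10, 6]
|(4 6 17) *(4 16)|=4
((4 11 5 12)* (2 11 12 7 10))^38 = (12)(2 7 11 10 5)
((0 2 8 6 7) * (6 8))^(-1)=((8)(0 2 6 7))^(-1)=(8)(0 7 6 2)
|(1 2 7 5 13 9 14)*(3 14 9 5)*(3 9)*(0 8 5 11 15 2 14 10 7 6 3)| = |(0 8 5 13 11 15 2 6 3 10 7 9)(1 14)| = 12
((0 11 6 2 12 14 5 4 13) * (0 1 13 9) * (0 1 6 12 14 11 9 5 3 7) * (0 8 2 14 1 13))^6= (0 7 13 2 14)(1 3 9 8 6)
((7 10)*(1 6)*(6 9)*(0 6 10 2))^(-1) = (0 2 7 10 9 1 6)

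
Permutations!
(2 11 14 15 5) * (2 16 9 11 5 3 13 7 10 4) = (2 5 16 9 11 14 15 3 13 7 10 4) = [0, 1, 5, 13, 2, 16, 6, 10, 8, 11, 4, 14, 12, 7, 15, 3, 9]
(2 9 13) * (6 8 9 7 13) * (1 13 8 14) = [0, 13, 7, 3, 4, 5, 14, 8, 9, 6, 10, 11, 12, 2, 1] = (1 13 2 7 8 9 6 14)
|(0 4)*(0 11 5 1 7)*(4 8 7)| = |(0 8 7)(1 4 11 5)| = 12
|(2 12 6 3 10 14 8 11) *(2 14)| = 15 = |(2 12 6 3 10)(8 11 14)|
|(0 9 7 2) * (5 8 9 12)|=7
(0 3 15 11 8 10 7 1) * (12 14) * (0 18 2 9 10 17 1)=[3, 18, 9, 15, 4, 5, 6, 0, 17, 10, 7, 8, 14, 13, 12, 11, 16, 1, 2]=(0 3 15 11 8 17 1 18 2 9 10 7)(12 14)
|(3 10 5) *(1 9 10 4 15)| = |(1 9 10 5 3 4 15)| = 7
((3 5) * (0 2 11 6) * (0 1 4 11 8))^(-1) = (0 8 2)(1 6 11 4)(3 5)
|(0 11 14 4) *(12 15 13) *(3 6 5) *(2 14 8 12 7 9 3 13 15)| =|(15)(0 11 8 12 2 14 4)(3 6 5 13 7 9)| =42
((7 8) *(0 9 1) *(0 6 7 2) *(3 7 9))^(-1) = (0 2 8 7 3)(1 9 6)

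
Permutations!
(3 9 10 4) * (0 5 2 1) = (0 5 2 1)(3 9 10 4) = [5, 0, 1, 9, 3, 2, 6, 7, 8, 10, 4]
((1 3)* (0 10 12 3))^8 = ((0 10 12 3 1))^8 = (0 3 10 1 12)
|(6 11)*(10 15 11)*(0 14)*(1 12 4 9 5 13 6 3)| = 22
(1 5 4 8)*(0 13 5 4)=(0 13 5)(1 4 8)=[13, 4, 2, 3, 8, 0, 6, 7, 1, 9, 10, 11, 12, 5]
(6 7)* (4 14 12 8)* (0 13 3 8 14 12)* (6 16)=(0 13 3 8 4 12 14)(6 7 16)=[13, 1, 2, 8, 12, 5, 7, 16, 4, 9, 10, 11, 14, 3, 0, 15, 6]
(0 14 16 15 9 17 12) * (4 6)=(0 14 16 15 9 17 12)(4 6)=[14, 1, 2, 3, 6, 5, 4, 7, 8, 17, 10, 11, 0, 13, 16, 9, 15, 12]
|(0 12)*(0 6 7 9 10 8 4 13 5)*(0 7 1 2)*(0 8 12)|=11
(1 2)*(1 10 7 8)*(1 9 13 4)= (1 2 10 7 8 9 13 4)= [0, 2, 10, 3, 1, 5, 6, 8, 9, 13, 7, 11, 12, 4]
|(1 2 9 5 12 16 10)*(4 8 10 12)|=14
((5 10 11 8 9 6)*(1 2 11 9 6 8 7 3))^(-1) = (1 3 7 11 2)(5 6 8 9 10)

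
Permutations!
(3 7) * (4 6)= (3 7)(4 6)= [0, 1, 2, 7, 6, 5, 4, 3]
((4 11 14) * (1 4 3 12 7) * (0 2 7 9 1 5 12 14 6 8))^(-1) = ((0 2 7 5 12 9 1 4 11 6 8)(3 14))^(-1) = (0 8 6 11 4 1 9 12 5 7 2)(3 14)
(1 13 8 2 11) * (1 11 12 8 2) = (1 13 2 12 8) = [0, 13, 12, 3, 4, 5, 6, 7, 1, 9, 10, 11, 8, 2]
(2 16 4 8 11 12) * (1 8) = (1 8 11 12 2 16 4) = [0, 8, 16, 3, 1, 5, 6, 7, 11, 9, 10, 12, 2, 13, 14, 15, 4]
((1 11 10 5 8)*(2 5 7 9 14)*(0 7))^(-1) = (0 10 11 1 8 5 2 14 9 7)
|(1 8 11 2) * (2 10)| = 5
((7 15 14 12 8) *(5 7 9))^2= (5 15 12 9 7 14 8)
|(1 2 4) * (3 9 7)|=3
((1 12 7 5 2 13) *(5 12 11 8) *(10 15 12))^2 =(1 8 2)(5 13 11)(7 15)(10 12)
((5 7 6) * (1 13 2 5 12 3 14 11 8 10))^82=(1 8 14 12 7 2)(3 6 5 13 10 11)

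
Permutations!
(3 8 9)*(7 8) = [0, 1, 2, 7, 4, 5, 6, 8, 9, 3] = (3 7 8 9)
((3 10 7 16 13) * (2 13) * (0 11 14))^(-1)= (0 14 11)(2 16 7 10 3 13)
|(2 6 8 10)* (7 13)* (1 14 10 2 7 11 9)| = 21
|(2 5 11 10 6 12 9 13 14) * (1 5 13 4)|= |(1 5 11 10 6 12 9 4)(2 13 14)|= 24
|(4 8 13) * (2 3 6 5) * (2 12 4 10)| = 9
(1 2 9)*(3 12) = (1 2 9)(3 12) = [0, 2, 9, 12, 4, 5, 6, 7, 8, 1, 10, 11, 3]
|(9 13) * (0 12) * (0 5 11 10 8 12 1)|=10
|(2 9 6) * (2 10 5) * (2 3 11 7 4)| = 9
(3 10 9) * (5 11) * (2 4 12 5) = (2 4 12 5 11)(3 10 9) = [0, 1, 4, 10, 12, 11, 6, 7, 8, 3, 9, 2, 5]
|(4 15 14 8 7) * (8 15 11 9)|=10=|(4 11 9 8 7)(14 15)|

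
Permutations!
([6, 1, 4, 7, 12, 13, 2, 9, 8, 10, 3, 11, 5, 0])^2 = [2, 1, 12, 9, 5, 0, 4, 10, 8, 3, 7, 11, 13, 6]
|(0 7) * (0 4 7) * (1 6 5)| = 6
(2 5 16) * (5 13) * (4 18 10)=(2 13 5 16)(4 18 10)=[0, 1, 13, 3, 18, 16, 6, 7, 8, 9, 4, 11, 12, 5, 14, 15, 2, 17, 10]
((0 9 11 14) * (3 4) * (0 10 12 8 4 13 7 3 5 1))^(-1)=(0 1 5 4 8 12 10 14 11 9)(3 7 13)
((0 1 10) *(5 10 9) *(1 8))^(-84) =(10) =((0 8 1 9 5 10))^(-84)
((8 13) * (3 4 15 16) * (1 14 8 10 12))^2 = ((1 14 8 13 10 12)(3 4 15 16))^2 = (1 8 10)(3 15)(4 16)(12 14 13)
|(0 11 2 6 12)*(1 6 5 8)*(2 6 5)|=12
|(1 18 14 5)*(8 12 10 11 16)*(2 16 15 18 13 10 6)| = 40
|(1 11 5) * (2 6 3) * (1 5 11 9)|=6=|(11)(1 9)(2 6 3)|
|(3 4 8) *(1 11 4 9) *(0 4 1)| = |(0 4 8 3 9)(1 11)| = 10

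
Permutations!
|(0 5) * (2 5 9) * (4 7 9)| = 6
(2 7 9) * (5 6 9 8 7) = (2 5 6 9)(7 8) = [0, 1, 5, 3, 4, 6, 9, 8, 7, 2]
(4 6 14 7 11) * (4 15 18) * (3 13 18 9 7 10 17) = (3 13 18 4 6 14 10 17)(7 11 15 9) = [0, 1, 2, 13, 6, 5, 14, 11, 8, 7, 17, 15, 12, 18, 10, 9, 16, 3, 4]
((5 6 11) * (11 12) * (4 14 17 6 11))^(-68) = (4 17 12 14 6)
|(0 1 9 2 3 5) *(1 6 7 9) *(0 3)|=10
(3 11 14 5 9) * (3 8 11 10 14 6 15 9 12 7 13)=(3 10 14 5 12 7 13)(6 15 9 8 11)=[0, 1, 2, 10, 4, 12, 15, 13, 11, 8, 14, 6, 7, 3, 5, 9]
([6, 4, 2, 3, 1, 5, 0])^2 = [0, 1, 2, 3, 4, 5, 6]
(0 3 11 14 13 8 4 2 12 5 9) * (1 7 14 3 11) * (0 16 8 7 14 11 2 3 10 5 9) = (0 2 12 9 16 8 4 3 1 14 13 7 11 10 5) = [2, 14, 12, 1, 3, 0, 6, 11, 4, 16, 5, 10, 9, 7, 13, 15, 8]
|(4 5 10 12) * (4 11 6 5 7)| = 10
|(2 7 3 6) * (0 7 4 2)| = |(0 7 3 6)(2 4)| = 4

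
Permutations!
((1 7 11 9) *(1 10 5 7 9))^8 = (1 10 7)(5 11 9)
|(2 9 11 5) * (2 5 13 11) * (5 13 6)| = 4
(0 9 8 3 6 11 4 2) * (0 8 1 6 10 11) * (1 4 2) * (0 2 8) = [9, 6, 0, 10, 1, 5, 2, 7, 3, 4, 11, 8] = (0 9 4 1 6 2)(3 10 11 8)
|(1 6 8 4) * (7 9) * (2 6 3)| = |(1 3 2 6 8 4)(7 9)| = 6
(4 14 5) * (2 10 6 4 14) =(2 10 6 4)(5 14) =[0, 1, 10, 3, 2, 14, 4, 7, 8, 9, 6, 11, 12, 13, 5]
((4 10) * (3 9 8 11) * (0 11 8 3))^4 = (11)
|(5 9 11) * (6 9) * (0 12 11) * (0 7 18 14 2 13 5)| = 24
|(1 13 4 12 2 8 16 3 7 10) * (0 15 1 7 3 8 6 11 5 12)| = |(0 15 1 13 4)(2 6 11 5 12)(7 10)(8 16)| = 10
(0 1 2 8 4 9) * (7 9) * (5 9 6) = (0 1 2 8 4 7 6 5 9) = [1, 2, 8, 3, 7, 9, 5, 6, 4, 0]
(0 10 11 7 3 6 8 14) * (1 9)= [10, 9, 2, 6, 4, 5, 8, 3, 14, 1, 11, 7, 12, 13, 0]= (0 10 11 7 3 6 8 14)(1 9)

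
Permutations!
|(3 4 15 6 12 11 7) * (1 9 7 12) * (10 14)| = |(1 9 7 3 4 15 6)(10 14)(11 12)| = 14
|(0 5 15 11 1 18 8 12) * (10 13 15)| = 10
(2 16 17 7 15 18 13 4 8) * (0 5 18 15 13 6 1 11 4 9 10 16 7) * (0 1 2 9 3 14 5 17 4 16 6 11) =[17, 0, 7, 14, 8, 18, 2, 13, 9, 10, 6, 16, 12, 3, 5, 15, 4, 1, 11] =(0 17 1)(2 7 13 3 14 5 18 11 16 4 8 9 10 6)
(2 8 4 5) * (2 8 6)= (2 6)(4 5 8)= [0, 1, 6, 3, 5, 8, 2, 7, 4]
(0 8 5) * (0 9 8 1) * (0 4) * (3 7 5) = [1, 4, 2, 7, 0, 9, 6, 5, 3, 8] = (0 1 4)(3 7 5 9 8)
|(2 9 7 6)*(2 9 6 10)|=|(2 6 9 7 10)|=5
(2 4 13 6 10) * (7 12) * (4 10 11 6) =[0, 1, 10, 3, 13, 5, 11, 12, 8, 9, 2, 6, 7, 4] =(2 10)(4 13)(6 11)(7 12)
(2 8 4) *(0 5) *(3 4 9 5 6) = (0 6 3 4 2 8 9 5) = [6, 1, 8, 4, 2, 0, 3, 7, 9, 5]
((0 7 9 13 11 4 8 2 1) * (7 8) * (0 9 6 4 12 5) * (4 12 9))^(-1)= (0 5 12 6 7 4 1 2 8)(9 11 13)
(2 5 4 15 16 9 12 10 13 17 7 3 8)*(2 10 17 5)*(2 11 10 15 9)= (2 11 10 13 5 4 9 12 17 7 3 8 15 16)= [0, 1, 11, 8, 9, 4, 6, 3, 15, 12, 13, 10, 17, 5, 14, 16, 2, 7]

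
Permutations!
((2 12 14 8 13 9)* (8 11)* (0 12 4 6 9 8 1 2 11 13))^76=(0 12 14 13 8)(1 9 4)(2 11 6)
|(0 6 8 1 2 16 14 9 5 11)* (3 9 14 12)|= |(0 6 8 1 2 16 12 3 9 5 11)|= 11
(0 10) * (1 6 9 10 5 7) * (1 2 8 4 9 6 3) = [5, 3, 8, 1, 9, 7, 6, 2, 4, 10, 0] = (0 5 7 2 8 4 9 10)(1 3)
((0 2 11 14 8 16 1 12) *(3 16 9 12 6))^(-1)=(0 12 9 8 14 11 2)(1 16 3 6)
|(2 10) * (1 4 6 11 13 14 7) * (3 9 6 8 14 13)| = 20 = |(1 4 8 14 7)(2 10)(3 9 6 11)|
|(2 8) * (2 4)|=3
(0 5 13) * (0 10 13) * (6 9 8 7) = (0 5)(6 9 8 7)(10 13) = [5, 1, 2, 3, 4, 0, 9, 6, 7, 8, 13, 11, 12, 10]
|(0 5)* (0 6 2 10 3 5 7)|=10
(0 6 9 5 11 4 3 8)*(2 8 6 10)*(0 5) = (0 10 2 8 5 11 4 3 6 9) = [10, 1, 8, 6, 3, 11, 9, 7, 5, 0, 2, 4]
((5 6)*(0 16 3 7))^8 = (16)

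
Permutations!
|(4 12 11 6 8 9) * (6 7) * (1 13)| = |(1 13)(4 12 11 7 6 8 9)| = 14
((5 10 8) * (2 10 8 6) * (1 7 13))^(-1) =(1 13 7)(2 6 10)(5 8)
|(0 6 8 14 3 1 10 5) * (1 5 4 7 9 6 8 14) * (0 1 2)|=|(0 8 2)(1 10 4 7 9 6 14 3 5)|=9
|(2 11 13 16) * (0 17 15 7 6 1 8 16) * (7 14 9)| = |(0 17 15 14 9 7 6 1 8 16 2 11 13)| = 13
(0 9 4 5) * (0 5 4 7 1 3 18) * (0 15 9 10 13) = (0 10 13)(1 3 18 15 9 7) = [10, 3, 2, 18, 4, 5, 6, 1, 8, 7, 13, 11, 12, 0, 14, 9, 16, 17, 15]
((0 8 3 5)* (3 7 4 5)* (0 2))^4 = ((0 8 7 4 5 2))^4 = (0 5 7)(2 4 8)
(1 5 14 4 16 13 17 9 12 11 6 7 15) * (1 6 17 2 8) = [0, 5, 8, 3, 16, 14, 7, 15, 1, 12, 10, 17, 11, 2, 4, 6, 13, 9] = (1 5 14 4 16 13 2 8)(6 7 15)(9 12 11 17)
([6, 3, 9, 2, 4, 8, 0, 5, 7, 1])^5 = (0 6)(1 3 2 9)(5 7 8)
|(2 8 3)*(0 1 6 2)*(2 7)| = |(0 1 6 7 2 8 3)| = 7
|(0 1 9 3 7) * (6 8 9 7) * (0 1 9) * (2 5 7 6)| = |(0 9 3 2 5 7 1 6 8)| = 9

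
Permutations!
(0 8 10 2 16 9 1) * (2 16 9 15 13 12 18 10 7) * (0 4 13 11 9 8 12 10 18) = [12, 4, 8, 3, 13, 5, 6, 2, 7, 1, 16, 9, 0, 10, 14, 11, 15, 17, 18] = (18)(0 12)(1 4 13 10 16 15 11 9)(2 8 7)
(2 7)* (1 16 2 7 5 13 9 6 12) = (1 16 2 5 13 9 6 12) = [0, 16, 5, 3, 4, 13, 12, 7, 8, 6, 10, 11, 1, 9, 14, 15, 2]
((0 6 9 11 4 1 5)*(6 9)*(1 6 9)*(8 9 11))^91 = ((0 1 5)(4 6 11)(8 9))^91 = (0 1 5)(4 6 11)(8 9)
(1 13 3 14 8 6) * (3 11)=(1 13 11 3 14 8 6)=[0, 13, 2, 14, 4, 5, 1, 7, 6, 9, 10, 3, 12, 11, 8]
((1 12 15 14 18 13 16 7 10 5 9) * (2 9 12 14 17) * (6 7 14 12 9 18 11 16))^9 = (1 10 13 17)(2 12 5 6)(7 18 15 9) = ((1 12 15 17 2 18 13 6 7 10 5 9)(11 16 14))^9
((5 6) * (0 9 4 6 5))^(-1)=(0 6 4 9)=((0 9 4 6))^(-1)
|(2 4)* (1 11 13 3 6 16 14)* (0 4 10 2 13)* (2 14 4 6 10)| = 10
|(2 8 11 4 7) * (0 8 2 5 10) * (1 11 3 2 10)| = |(0 8 3 2 10)(1 11 4 7 5)| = 5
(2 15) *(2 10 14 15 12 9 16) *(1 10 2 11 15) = (1 10 14)(2 12 9 16 11 15) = [0, 10, 12, 3, 4, 5, 6, 7, 8, 16, 14, 15, 9, 13, 1, 2, 11]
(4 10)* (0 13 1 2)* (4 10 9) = [13, 2, 0, 3, 9, 5, 6, 7, 8, 4, 10, 11, 12, 1] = (0 13 1 2)(4 9)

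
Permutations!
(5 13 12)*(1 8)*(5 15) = (1 8)(5 13 12 15) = [0, 8, 2, 3, 4, 13, 6, 7, 1, 9, 10, 11, 15, 12, 14, 5]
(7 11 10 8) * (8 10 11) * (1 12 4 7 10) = [0, 12, 2, 3, 7, 5, 6, 8, 10, 9, 1, 11, 4] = (1 12 4 7 8 10)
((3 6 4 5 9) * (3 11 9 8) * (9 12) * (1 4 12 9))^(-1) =(1 12 6 3 8 5 4)(9 11)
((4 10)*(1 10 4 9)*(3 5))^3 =(10)(3 5)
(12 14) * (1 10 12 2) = (1 10 12 14 2) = [0, 10, 1, 3, 4, 5, 6, 7, 8, 9, 12, 11, 14, 13, 2]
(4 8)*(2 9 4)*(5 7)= (2 9 4 8)(5 7)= [0, 1, 9, 3, 8, 7, 6, 5, 2, 4]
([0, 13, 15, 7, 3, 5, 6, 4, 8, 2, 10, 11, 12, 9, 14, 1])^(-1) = [0, 15, 9, 4, 7, 5, 6, 3, 8, 13, 10, 11, 12, 1, 14, 2]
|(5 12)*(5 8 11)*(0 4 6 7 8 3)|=9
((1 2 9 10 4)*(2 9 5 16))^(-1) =((1 9 10 4)(2 5 16))^(-1) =(1 4 10 9)(2 16 5)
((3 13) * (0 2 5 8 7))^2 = (13)(0 5 7 2 8)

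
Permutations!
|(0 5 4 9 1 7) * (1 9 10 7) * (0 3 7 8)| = |(0 5 4 10 8)(3 7)| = 10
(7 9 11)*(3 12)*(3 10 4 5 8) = (3 12 10 4 5 8)(7 9 11) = [0, 1, 2, 12, 5, 8, 6, 9, 3, 11, 4, 7, 10]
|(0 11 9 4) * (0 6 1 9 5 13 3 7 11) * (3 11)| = 12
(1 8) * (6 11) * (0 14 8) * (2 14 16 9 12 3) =(0 16 9 12 3 2 14 8 1)(6 11) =[16, 0, 14, 2, 4, 5, 11, 7, 1, 12, 10, 6, 3, 13, 8, 15, 9]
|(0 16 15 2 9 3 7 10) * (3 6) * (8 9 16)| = |(0 8 9 6 3 7 10)(2 16 15)| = 21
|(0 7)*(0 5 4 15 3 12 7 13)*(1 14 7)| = 8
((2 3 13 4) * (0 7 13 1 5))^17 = ((0 7 13 4 2 3 1 5))^17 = (0 7 13 4 2 3 1 5)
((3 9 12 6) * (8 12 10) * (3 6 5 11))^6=(3 11 5 12 8 10 9)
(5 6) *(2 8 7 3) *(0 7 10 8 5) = [7, 1, 5, 2, 4, 6, 0, 3, 10, 9, 8] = (0 7 3 2 5 6)(8 10)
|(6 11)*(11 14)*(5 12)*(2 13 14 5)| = 7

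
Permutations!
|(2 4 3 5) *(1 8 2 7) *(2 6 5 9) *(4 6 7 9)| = |(1 8 7)(2 6 5 9)(3 4)| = 12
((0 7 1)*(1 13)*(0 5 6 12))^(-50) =(0 12 6 5 1 13 7)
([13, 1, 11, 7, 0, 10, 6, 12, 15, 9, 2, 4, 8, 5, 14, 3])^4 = (0 2 13 11 5 4 10)(3 15 8 12 7)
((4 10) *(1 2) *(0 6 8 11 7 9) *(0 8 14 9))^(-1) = (0 7 11 8 9 14 6)(1 2)(4 10)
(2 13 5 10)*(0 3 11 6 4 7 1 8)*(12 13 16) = (0 3 11 6 4 7 1 8)(2 16 12 13 5 10) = [3, 8, 16, 11, 7, 10, 4, 1, 0, 9, 2, 6, 13, 5, 14, 15, 12]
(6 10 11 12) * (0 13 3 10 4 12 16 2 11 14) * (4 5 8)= (0 13 3 10 14)(2 11 16)(4 12 6 5 8)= [13, 1, 11, 10, 12, 8, 5, 7, 4, 9, 14, 16, 6, 3, 0, 15, 2]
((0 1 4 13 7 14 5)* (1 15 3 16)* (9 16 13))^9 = ((0 15 3 13 7 14 5)(1 4 9 16))^9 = (0 3 7 5 15 13 14)(1 4 9 16)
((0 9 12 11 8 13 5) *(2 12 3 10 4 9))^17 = ((0 2 12 11 8 13 5)(3 10 4 9))^17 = (0 11 5 12 13 2 8)(3 10 4 9)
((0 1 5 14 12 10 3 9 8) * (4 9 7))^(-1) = ((0 1 5 14 12 10 3 7 4 9 8))^(-1) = (0 8 9 4 7 3 10 12 14 5 1)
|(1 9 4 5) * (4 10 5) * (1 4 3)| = 6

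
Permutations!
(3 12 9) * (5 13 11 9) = (3 12 5 13 11 9) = [0, 1, 2, 12, 4, 13, 6, 7, 8, 3, 10, 9, 5, 11]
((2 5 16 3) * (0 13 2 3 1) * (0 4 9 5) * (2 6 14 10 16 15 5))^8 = (0 9 1 10 6)(2 4 16 14 13)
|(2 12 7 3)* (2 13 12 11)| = 4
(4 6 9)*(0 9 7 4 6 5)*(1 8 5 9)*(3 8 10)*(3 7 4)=(0 1 10 7 3 8 5)(4 9 6)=[1, 10, 2, 8, 9, 0, 4, 3, 5, 6, 7]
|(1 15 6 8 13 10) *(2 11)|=|(1 15 6 8 13 10)(2 11)|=6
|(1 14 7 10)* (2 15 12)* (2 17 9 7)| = |(1 14 2 15 12 17 9 7 10)| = 9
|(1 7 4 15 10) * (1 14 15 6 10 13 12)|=|(1 7 4 6 10 14 15 13 12)|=9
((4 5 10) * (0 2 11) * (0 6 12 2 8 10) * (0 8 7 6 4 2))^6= (0 6)(7 12)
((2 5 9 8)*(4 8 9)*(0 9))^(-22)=(9)(2 4)(5 8)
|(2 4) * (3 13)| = 2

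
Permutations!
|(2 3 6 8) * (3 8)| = 2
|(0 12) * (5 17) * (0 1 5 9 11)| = |(0 12 1 5 17 9 11)| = 7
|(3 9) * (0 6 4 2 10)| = |(0 6 4 2 10)(3 9)| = 10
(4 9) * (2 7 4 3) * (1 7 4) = (1 7)(2 4 9 3) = [0, 7, 4, 2, 9, 5, 6, 1, 8, 3]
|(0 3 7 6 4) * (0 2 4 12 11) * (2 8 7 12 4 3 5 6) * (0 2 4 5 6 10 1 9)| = |(0 6 5 10 1 9)(2 3 12 11)(4 8 7)| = 12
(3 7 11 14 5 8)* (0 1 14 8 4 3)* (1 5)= (0 5 4 3 7 11 8)(1 14)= [5, 14, 2, 7, 3, 4, 6, 11, 0, 9, 10, 8, 12, 13, 1]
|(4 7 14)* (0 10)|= 6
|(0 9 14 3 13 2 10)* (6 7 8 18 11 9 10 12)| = 22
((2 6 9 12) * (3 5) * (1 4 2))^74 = (1 2 9)(4 6 12)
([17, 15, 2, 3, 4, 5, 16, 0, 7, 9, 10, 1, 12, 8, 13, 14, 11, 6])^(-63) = [16, 13, 2, 3, 4, 5, 1, 6, 17, 9, 10, 14, 12, 0, 7, 8, 15, 11]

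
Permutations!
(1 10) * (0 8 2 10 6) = [8, 6, 10, 3, 4, 5, 0, 7, 2, 9, 1] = (0 8 2 10 1 6)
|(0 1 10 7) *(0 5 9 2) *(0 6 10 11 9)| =|(0 1 11 9 2 6 10 7 5)| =9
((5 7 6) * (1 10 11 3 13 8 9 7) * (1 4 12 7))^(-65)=(1 8 3 10 9 13 11)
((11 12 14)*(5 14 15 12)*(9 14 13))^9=(5 11 14 9 13)(12 15)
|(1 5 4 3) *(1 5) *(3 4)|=|(3 5)|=2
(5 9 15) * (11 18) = (5 9 15)(11 18) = [0, 1, 2, 3, 4, 9, 6, 7, 8, 15, 10, 18, 12, 13, 14, 5, 16, 17, 11]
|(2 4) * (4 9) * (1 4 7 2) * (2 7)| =|(1 4)(2 9)| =2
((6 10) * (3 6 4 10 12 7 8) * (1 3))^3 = (1 12)(3 7)(4 10)(6 8)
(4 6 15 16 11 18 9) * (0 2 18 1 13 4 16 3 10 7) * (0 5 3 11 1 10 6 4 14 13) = (0 2 18 9 16 1)(3 6 15 11 10 7 5)(13 14) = [2, 0, 18, 6, 4, 3, 15, 5, 8, 16, 7, 10, 12, 14, 13, 11, 1, 17, 9]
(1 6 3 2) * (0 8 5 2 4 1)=[8, 6, 0, 4, 1, 2, 3, 7, 5]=(0 8 5 2)(1 6 3 4)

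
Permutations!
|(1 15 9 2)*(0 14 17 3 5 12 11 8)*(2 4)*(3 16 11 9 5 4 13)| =18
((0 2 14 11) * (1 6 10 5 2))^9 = ((0 1 6 10 5 2 14 11))^9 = (0 1 6 10 5 2 14 11)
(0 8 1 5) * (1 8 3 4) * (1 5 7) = [3, 7, 2, 4, 5, 0, 6, 1, 8] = (8)(0 3 4 5)(1 7)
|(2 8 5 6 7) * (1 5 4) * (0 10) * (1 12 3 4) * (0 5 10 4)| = 28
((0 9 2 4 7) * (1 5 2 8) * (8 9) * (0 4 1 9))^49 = ((0 8 9)(1 5 2)(4 7))^49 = (0 8 9)(1 5 2)(4 7)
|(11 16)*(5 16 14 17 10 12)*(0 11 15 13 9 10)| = |(0 11 14 17)(5 16 15 13 9 10 12)| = 28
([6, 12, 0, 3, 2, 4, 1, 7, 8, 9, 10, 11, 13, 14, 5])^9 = [0, 1, 2, 3, 4, 5, 6, 7, 8, 9, 10, 11, 12, 13, 14]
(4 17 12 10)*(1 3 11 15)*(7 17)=(1 3 11 15)(4 7 17 12 10)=[0, 3, 2, 11, 7, 5, 6, 17, 8, 9, 4, 15, 10, 13, 14, 1, 16, 12]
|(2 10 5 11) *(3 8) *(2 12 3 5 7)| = |(2 10 7)(3 8 5 11 12)| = 15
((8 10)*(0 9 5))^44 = (10)(0 5 9)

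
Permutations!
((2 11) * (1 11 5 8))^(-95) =(11)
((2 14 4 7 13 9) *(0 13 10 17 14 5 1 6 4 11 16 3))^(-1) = (0 3 16 11 14 17 10 7 4 6 1 5 2 9 13)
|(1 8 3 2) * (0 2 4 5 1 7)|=15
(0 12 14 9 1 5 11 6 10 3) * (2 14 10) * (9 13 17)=(0 12 10 3)(1 5 11 6 2 14 13 17 9)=[12, 5, 14, 0, 4, 11, 2, 7, 8, 1, 3, 6, 10, 17, 13, 15, 16, 9]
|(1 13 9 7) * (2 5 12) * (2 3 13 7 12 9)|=6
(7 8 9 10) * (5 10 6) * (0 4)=(0 4)(5 10 7 8 9 6)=[4, 1, 2, 3, 0, 10, 5, 8, 9, 6, 7]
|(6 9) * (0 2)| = 2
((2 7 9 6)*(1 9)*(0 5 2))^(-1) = ((0 5 2 7 1 9 6))^(-1) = (0 6 9 1 7 2 5)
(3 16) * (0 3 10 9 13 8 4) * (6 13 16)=(0 3 6 13 8 4)(9 16 10)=[3, 1, 2, 6, 0, 5, 13, 7, 4, 16, 9, 11, 12, 8, 14, 15, 10]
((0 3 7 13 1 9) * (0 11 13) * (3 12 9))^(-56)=(13)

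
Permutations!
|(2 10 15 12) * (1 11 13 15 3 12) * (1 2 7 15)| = |(1 11 13)(2 10 3 12 7 15)| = 6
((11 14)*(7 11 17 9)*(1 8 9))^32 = (1 11 8 14 9 17 7)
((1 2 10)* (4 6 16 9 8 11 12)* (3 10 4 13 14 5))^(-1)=((1 2 4 6 16 9 8 11 12 13 14 5 3 10))^(-1)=(1 10 3 5 14 13 12 11 8 9 16 6 4 2)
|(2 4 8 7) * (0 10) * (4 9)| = |(0 10)(2 9 4 8 7)| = 10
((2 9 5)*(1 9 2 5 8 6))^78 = (1 8)(6 9)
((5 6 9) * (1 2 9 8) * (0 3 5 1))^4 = ((0 3 5 6 8)(1 2 9))^4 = (0 8 6 5 3)(1 2 9)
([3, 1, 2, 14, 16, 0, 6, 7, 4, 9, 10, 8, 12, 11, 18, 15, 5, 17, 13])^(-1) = (0 5 16 4 8 11 13 18 14 3)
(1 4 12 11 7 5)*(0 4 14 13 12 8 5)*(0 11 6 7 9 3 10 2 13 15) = (0 4 8 5 1 14 15)(2 13 12 6 7 11 9 3 10) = [4, 14, 13, 10, 8, 1, 7, 11, 5, 3, 2, 9, 6, 12, 15, 0]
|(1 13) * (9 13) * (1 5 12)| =|(1 9 13 5 12)| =5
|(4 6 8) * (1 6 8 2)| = |(1 6 2)(4 8)| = 6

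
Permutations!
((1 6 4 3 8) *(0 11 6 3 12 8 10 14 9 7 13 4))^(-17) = ((0 11 6)(1 3 10 14 9 7 13 4 12 8))^(-17) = (0 11 6)(1 14 13 8 10 7 12 3 9 4)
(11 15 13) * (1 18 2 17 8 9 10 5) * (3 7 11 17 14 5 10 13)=(1 18 2 14 5)(3 7 11 15)(8 9 13 17)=[0, 18, 14, 7, 4, 1, 6, 11, 9, 13, 10, 15, 12, 17, 5, 3, 16, 8, 2]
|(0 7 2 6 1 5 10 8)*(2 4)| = 9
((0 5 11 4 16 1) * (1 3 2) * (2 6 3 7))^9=(0 5 11 4 16 7 2 1)(3 6)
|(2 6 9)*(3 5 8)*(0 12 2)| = 15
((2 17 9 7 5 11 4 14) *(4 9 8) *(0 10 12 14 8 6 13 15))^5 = (0 17 10 6 12 13 14 15 2)(4 8)(5 11 9 7)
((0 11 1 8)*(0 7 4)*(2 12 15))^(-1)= ((0 11 1 8 7 4)(2 12 15))^(-1)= (0 4 7 8 1 11)(2 15 12)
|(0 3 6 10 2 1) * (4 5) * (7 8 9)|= 6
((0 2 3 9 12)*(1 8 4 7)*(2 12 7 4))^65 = ((0 12)(1 8 2 3 9 7))^65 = (0 12)(1 7 9 3 2 8)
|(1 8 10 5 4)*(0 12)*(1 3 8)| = 10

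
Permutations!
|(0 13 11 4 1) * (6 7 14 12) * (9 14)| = |(0 13 11 4 1)(6 7 9 14 12)| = 5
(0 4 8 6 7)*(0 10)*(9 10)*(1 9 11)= (0 4 8 6 7 11 1 9 10)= [4, 9, 2, 3, 8, 5, 7, 11, 6, 10, 0, 1]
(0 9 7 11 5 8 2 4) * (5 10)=(0 9 7 11 10 5 8 2 4)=[9, 1, 4, 3, 0, 8, 6, 11, 2, 7, 5, 10]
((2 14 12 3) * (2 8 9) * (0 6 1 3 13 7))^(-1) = ((0 6 1 3 8 9 2 14 12 13 7))^(-1) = (0 7 13 12 14 2 9 8 3 1 6)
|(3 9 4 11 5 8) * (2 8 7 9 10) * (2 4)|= 9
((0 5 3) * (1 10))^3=((0 5 3)(1 10))^3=(1 10)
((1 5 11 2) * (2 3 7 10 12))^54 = ((1 5 11 3 7 10 12 2))^54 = (1 12 7 11)(2 10 3 5)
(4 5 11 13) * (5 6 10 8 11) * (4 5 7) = (4 6 10 8 11 13 5 7) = [0, 1, 2, 3, 6, 7, 10, 4, 11, 9, 8, 13, 12, 5]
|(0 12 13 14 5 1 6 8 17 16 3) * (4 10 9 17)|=|(0 12 13 14 5 1 6 8 4 10 9 17 16 3)|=14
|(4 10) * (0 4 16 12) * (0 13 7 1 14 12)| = 20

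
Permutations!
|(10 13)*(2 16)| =|(2 16)(10 13)| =2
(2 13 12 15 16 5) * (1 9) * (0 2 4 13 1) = (0 2 1 9)(4 13 12 15 16 5) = [2, 9, 1, 3, 13, 4, 6, 7, 8, 0, 10, 11, 15, 12, 14, 16, 5]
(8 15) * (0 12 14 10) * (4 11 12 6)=(0 6 4 11 12 14 10)(8 15)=[6, 1, 2, 3, 11, 5, 4, 7, 15, 9, 0, 12, 14, 13, 10, 8]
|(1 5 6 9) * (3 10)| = 4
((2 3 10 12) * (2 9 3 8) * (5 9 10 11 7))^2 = (12)(3 7 9 11 5)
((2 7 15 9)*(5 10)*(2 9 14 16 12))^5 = ((2 7 15 14 16 12)(5 10))^5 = (2 12 16 14 15 7)(5 10)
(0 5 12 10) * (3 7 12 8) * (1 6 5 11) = (0 11 1 6 5 8 3 7 12 10) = [11, 6, 2, 7, 4, 8, 5, 12, 3, 9, 0, 1, 10]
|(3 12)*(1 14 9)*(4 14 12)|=6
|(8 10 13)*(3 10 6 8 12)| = 4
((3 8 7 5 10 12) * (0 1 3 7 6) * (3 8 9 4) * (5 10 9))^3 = ((0 1 8 6)(3 5 9 4)(7 10 12))^3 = (12)(0 6 8 1)(3 4 9 5)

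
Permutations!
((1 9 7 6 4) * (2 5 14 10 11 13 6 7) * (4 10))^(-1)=((1 9 2 5 14 4)(6 10 11 13))^(-1)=(1 4 14 5 2 9)(6 13 11 10)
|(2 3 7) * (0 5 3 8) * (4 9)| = 6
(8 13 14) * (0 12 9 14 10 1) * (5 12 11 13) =(0 11 13 10 1)(5 12 9 14 8) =[11, 0, 2, 3, 4, 12, 6, 7, 5, 14, 1, 13, 9, 10, 8]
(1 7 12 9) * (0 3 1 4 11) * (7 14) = (0 3 1 14 7 12 9 4 11) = [3, 14, 2, 1, 11, 5, 6, 12, 8, 4, 10, 0, 9, 13, 7]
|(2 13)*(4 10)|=2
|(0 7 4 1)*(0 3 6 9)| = 7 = |(0 7 4 1 3 6 9)|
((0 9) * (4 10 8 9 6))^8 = (0 4 8)(6 10 9)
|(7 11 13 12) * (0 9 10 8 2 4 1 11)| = 11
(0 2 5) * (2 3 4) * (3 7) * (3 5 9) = (0 7 5)(2 9 3 4) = [7, 1, 9, 4, 2, 0, 6, 5, 8, 3]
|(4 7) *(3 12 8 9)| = 4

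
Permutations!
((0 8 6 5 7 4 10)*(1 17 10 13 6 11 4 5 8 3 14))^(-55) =((0 3 14 1 17 10)(4 13 6 8 11)(5 7))^(-55) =(0 10 17 1 14 3)(5 7)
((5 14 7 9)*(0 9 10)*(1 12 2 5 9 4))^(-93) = ((0 4 1 12 2 5 14 7 10))^(-93) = (0 14 12)(1 10 5)(2 4 7)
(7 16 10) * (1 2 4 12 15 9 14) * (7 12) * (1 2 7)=[0, 7, 4, 3, 1, 5, 6, 16, 8, 14, 12, 11, 15, 13, 2, 9, 10]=(1 7 16 10 12 15 9 14 2 4)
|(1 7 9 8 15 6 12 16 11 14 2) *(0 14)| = |(0 14 2 1 7 9 8 15 6 12 16 11)| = 12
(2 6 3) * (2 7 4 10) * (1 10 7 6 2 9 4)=[0, 10, 2, 6, 7, 5, 3, 1, 8, 4, 9]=(1 10 9 4 7)(3 6)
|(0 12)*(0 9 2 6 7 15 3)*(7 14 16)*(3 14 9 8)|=|(0 12 8 3)(2 6 9)(7 15 14 16)|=12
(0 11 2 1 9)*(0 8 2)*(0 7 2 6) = (0 11 7 2 1 9 8 6) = [11, 9, 1, 3, 4, 5, 0, 2, 6, 8, 10, 7]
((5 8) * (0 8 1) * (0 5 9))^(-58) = (0 9 8)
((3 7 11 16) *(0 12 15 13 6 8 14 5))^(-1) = (0 5 14 8 6 13 15 12)(3 16 11 7)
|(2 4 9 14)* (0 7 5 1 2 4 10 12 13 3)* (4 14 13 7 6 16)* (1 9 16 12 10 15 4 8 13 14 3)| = 56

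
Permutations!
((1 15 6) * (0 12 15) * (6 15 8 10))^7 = (15)(0 12 8 10 6 1)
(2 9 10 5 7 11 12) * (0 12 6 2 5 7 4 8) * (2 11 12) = (0 2 9 10 7 12 5 4 8)(6 11) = [2, 1, 9, 3, 8, 4, 11, 12, 0, 10, 7, 6, 5]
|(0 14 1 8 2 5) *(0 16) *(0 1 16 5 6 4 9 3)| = 10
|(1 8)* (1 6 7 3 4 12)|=7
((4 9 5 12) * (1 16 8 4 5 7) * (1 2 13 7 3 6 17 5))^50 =(17)(2 7 13)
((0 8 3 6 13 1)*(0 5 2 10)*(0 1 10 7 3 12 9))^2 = (0 12)(1 2 3 13)(5 7 6 10)(8 9)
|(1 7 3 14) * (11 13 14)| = |(1 7 3 11 13 14)| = 6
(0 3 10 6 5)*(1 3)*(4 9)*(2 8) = (0 1 3 10 6 5)(2 8)(4 9) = [1, 3, 8, 10, 9, 0, 5, 7, 2, 4, 6]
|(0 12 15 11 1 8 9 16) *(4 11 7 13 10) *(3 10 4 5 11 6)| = 15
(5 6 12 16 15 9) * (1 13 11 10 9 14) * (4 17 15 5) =(1 13 11 10 9 4 17 15 14)(5 6 12 16) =[0, 13, 2, 3, 17, 6, 12, 7, 8, 4, 9, 10, 16, 11, 1, 14, 5, 15]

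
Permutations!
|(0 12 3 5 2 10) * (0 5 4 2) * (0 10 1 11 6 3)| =6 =|(0 12)(1 11 6 3 4 2)(5 10)|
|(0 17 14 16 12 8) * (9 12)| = |(0 17 14 16 9 12 8)| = 7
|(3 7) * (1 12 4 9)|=4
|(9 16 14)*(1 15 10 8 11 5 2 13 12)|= 9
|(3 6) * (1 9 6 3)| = |(1 9 6)| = 3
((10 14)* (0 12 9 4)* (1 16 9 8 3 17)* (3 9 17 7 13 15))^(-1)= ((0 12 8 9 4)(1 16 17)(3 7 13 15)(10 14))^(-1)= (0 4 9 8 12)(1 17 16)(3 15 13 7)(10 14)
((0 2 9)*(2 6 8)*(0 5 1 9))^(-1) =((0 6 8 2)(1 9 5))^(-1) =(0 2 8 6)(1 5 9)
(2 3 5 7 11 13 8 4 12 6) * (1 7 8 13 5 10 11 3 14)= [0, 7, 14, 10, 12, 8, 2, 3, 4, 9, 11, 5, 6, 13, 1]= (1 7 3 10 11 5 8 4 12 6 2 14)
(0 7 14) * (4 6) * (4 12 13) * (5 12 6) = (0 7 14)(4 5 12 13) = [7, 1, 2, 3, 5, 12, 6, 14, 8, 9, 10, 11, 13, 4, 0]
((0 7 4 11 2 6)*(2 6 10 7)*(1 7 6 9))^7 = (0 6 10 2)(1 4 9 7 11)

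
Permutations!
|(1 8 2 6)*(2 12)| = |(1 8 12 2 6)| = 5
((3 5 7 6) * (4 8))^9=((3 5 7 6)(4 8))^9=(3 5 7 6)(4 8)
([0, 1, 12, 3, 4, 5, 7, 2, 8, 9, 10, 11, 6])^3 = [0, 1, 7, 3, 4, 5, 12, 6, 8, 9, 10, 11, 2]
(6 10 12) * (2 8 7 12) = (2 8 7 12 6 10) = [0, 1, 8, 3, 4, 5, 10, 12, 7, 9, 2, 11, 6]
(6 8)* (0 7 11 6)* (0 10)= (0 7 11 6 8 10)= [7, 1, 2, 3, 4, 5, 8, 11, 10, 9, 0, 6]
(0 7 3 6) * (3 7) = [3, 1, 2, 6, 4, 5, 0, 7] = (7)(0 3 6)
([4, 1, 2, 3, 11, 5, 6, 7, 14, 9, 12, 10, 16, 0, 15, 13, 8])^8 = (0 15 8 12 11)(4 13 14 16 10)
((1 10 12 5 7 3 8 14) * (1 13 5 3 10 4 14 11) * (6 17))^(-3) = (1 3 7 14 11 12 5 4 8 10 13)(6 17) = ((1 4 14 13 5 7 10 12 3 8 11)(6 17))^(-3)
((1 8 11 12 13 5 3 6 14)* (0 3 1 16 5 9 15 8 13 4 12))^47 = ((0 3 6 14 16 5 1 13 9 15 8 11)(4 12))^47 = (0 11 8 15 9 13 1 5 16 14 6 3)(4 12)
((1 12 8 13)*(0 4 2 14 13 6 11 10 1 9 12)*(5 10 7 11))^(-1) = (0 1 10 5 6 8 12 9 13 14 2 4)(7 11)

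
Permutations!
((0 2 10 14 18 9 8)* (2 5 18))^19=(0 8 9 18 5)(2 10 14)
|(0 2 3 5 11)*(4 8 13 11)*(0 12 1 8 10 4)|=|(0 2 3 5)(1 8 13 11 12)(4 10)|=20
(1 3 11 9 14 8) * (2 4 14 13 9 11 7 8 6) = (1 3 7 8)(2 4 14 6)(9 13) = [0, 3, 4, 7, 14, 5, 2, 8, 1, 13, 10, 11, 12, 9, 6]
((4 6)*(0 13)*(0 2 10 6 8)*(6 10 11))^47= (0 4 11 13 8 6 2)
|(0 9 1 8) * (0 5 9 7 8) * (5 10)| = |(0 7 8 10 5 9 1)| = 7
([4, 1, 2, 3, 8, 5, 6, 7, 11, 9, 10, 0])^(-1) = (0 11 8 4)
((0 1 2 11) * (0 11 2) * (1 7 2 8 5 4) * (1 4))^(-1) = ((11)(0 7 2 8 5 1))^(-1) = (11)(0 1 5 8 2 7)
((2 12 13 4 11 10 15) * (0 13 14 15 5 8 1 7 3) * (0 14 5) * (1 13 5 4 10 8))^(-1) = (0 10 13 8 11 4 12 2 15 14 3 7 1 5)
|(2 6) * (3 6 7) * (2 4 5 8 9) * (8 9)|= 7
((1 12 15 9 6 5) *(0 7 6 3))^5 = ((0 7 6 5 1 12 15 9 3))^5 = (0 12 7 15 6 9 5 3 1)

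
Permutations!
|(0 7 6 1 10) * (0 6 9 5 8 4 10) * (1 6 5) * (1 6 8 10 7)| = |(0 1)(4 7 9 6 8)(5 10)| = 10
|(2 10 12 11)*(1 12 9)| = |(1 12 11 2 10 9)| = 6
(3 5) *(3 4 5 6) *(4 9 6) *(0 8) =(0 8)(3 4 5 9 6) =[8, 1, 2, 4, 5, 9, 3, 7, 0, 6]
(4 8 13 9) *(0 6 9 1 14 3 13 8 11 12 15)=(0 6 9 4 11 12 15)(1 14 3 13)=[6, 14, 2, 13, 11, 5, 9, 7, 8, 4, 10, 12, 15, 1, 3, 0]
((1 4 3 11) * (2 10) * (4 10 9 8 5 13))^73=(1 9 13 11 2 5 3 10 8 4)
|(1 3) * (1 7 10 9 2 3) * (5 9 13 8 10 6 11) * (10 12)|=|(2 3 7 6 11 5 9)(8 12 10 13)|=28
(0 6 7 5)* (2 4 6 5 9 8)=(0 5)(2 4 6 7 9 8)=[5, 1, 4, 3, 6, 0, 7, 9, 2, 8]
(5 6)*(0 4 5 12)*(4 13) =(0 13 4 5 6 12) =[13, 1, 2, 3, 5, 6, 12, 7, 8, 9, 10, 11, 0, 4]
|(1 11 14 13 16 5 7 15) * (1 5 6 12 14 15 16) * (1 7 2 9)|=6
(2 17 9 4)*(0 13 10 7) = (0 13 10 7)(2 17 9 4) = [13, 1, 17, 3, 2, 5, 6, 0, 8, 4, 7, 11, 12, 10, 14, 15, 16, 9]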